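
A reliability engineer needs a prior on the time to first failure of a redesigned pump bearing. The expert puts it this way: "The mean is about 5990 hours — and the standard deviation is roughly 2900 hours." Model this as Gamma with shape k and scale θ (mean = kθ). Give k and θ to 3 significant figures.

k ≈ 4.27, θ ≈ 1400

For Gamma(k, scale θ): mean = kθ, variance = kθ², so CV = 1/√k.
CV = SD/mean = 2900/5990 = 0.4841, hence k = 1/CV² = 4.27.
Then θ = mean/k = 5990/4.27 = 1400.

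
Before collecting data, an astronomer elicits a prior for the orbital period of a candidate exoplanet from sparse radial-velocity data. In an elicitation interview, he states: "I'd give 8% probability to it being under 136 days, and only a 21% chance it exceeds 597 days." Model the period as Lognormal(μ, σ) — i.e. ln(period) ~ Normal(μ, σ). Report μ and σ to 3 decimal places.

μ ≈ 5.853, σ ≈ 0.669

If T ~ Lognormal(μ,σ) then ln T ~ Normal(μ,σ), so the p-quantile of ln T is μ + z_p·σ.
ln(136) = 4.913 and ln(597) = 6.392; z_{0.08} = -1.405, z_{0.79} = 0.8064.
σ = (6.392 − 4.913)/(0.8064 − (-1.405)) = 0.669.
μ = 4.913 − (-1.405)·0.669 = 5.853.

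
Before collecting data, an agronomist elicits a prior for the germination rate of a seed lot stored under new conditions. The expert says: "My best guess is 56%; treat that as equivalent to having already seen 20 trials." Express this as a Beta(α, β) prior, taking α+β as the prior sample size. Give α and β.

Under the effective-sample-size interpretation, Beta(α, β) has prior mean α/(α+β) and prior sample size α+β.
So α+β = 20 and α/(α+β) = 0.56, giving α = 0.56·20 = 11.2 and β = 20 − 11.2 = 8.8.

α = 11.2, β = 8.8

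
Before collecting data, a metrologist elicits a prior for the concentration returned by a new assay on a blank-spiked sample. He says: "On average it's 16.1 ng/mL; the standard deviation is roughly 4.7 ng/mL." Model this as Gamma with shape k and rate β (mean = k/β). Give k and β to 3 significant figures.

k ≈ 11.7, β ≈ 0.729

For Gamma(k, rate β): mean = k/β, variance = k/β², so CV = 1/√k.
CV = SD/mean = 4.7/16.1 = 0.2919, hence k = 1/CV² = 11.7.
Then β = k/mean = 11.7/16.1 = 0.729.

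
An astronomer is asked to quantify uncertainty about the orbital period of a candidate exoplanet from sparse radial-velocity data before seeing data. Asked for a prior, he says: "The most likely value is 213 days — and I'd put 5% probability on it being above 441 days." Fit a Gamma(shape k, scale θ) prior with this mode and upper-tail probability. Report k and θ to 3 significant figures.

Gamma(k,θ) with k>1 has mode (k−1)θ, so θ = 213/(k−1).
Need P(X < 441) = 0.95 with θ tied to k this way. Start at k = 2, θ = 213: P(X<441) ≈ 0.613.
Too low — raise k to concentrate. Iterating converges to k ≈ 6.22.
Then θ = 213/(6.22−1) ≈ 40.8.

k ≈ 6.22, θ ≈ 40.8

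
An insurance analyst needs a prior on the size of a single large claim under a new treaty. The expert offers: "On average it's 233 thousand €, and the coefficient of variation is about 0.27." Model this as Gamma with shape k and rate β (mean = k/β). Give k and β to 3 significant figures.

k ≈ 13.7, β ≈ 0.0589

For Gamma(k, rate β): mean = k/β, variance = k/β², so CV = 1/√k.
CV = 0.27, hence k = 1/CV² = 13.7.
Then β = k/mean = 13.7/233 = 0.0589.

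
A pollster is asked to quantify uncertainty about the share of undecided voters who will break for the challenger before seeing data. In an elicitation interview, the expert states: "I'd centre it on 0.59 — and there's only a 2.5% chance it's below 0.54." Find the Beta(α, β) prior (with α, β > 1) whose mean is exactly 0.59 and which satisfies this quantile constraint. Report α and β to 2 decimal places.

With mean 0.59 fixed, write α = 0.59s, β = 0.41s where s = α+β.
Need P(θ < 0.54) = 0.025 under Beta(0.59s, 0.41s). Normal approximation: (q−m)/√(m(1−m)/s) ≈ z_{0.025} = -1.96, so s ≈ 0.59·0.41·(-1.96)²/(0.54−0.59)² = 371.7.
At s = 371.7: P(θ<0.54) ≈ 0.026. Adjusting to match 0.025 gives s ≈ 377.07.
So α = 0.59·377.07 ≈ 222.47, β = 0.41·377.07 ≈ 154.60.

α ≈ 222.47, β ≈ 154.60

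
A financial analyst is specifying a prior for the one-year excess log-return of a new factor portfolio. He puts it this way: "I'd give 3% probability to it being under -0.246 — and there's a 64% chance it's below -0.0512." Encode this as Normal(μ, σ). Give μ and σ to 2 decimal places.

μ = -0.08, σ = 0.09

The p-quantile of Normal(μ,σ) is μ + z_p·σ, with z_{0.03} = -1.881 and z_{0.64} = 0.3585.
Eliminate σ: μ = (z₂·x₁ − z₁·x₂)/(z₂ − z₁) = (0.3585·-0.246 − (-1.881)·-0.0512)/2.239 = -0.08.
Then σ = (x₂ − x₁)/(z₂ − z₁) = (-0.0512 − -0.246)/2.239 = 0.09.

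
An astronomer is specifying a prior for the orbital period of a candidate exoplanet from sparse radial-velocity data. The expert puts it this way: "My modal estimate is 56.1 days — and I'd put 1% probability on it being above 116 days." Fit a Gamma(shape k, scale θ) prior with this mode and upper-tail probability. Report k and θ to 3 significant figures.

Gamma(k,θ) with k>1 has mode (k−1)θ, so θ = 56.1/(k−1).
Need P(X < 116) = 0.99 with θ tied to k this way. Start at k = 2, θ = 56.1: P(X<116) ≈ 0.612.
Too low — raise k to concentrate. Iterating converges to k ≈ 10.2.
Then θ = 56.1/(10.2−1) ≈ 6.07.

k ≈ 10.2, θ ≈ 6.07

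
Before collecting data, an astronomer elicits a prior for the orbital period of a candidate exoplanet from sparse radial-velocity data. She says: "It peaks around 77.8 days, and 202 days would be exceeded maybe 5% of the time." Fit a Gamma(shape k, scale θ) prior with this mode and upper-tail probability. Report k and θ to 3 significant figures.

k ≈ 3.97, θ ≈ 26.2

Gamma(k,θ) with k>1 has mode (k−1)θ, so θ = 77.8/(k−1).
Need P(X < 202) = 0.95 with θ tied to k this way. Start at k = 2, θ = 77.8: P(X<202) ≈ 0.732.
Too low — raise k to concentrate. Iterating converges to k ≈ 3.97.
Then θ = 77.8/(3.97−1) ≈ 26.2.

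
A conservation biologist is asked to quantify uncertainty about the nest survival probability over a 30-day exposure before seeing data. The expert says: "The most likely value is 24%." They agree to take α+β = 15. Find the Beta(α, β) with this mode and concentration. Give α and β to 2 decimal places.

For α,β > 1 the Beta mode is (α−1)/(α+β−2). With α+β = 15, the mode is (α−1)/13.
Set (α−1)/13 = 0.24 → α = 1 + 0.24·13 = 4.12.
β = 15 − α = 10.88.

α = 4.12, β = 10.88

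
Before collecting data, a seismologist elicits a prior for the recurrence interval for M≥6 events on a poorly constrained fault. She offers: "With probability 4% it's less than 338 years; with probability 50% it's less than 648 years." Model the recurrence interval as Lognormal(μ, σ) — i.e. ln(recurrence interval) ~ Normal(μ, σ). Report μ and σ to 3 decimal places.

μ ≈ 6.474, σ ≈ 0.372

If T ~ Lognormal(μ,σ) then ln T ~ Normal(μ,σ), so the p-quantile of ln T is μ + z_p·σ.
ln(338) = 5.823 and ln(648) = 6.474; z_{0.04} = -1.751, z_{0.5} = 0.
σ = (6.474 − 5.823)/(0 − (-1.751)) = 0.372.
μ = 5.823 − (-1.751)·0.372 = 6.474.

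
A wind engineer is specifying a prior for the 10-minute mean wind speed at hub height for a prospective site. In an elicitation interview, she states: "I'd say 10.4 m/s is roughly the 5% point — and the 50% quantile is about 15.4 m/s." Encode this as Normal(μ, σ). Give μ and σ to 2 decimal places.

For Normal(μ,σ), the p-quantile is μ + z_p·σ. Here z_{0.05} = -1.645, z_{0.5} = 0.
So 10.4 = μ − 1.645σ and 15.4 = μ + 0σ.
Subtracting: σ = (15.4 − 10.4)/(0 − (-1.645)) = 3.04.
Then μ = 10.4 − (-1.645)·3.04 = 15.40.

μ = 15.40, σ = 3.04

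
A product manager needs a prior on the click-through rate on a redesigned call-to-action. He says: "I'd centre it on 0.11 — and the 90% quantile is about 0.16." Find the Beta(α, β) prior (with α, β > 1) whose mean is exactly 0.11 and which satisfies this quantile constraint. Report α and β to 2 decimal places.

With mean 0.11 fixed, write α = 0.11s, β = 0.89s where s = α+β.
Need P(θ < 0.16) = 0.9 under Beta(0.11s, 0.89s). Normal approximation: (q−m)/√(m(1−m)/s) ≈ z_{0.9} = 1.28, so s ≈ 0.11·0.89·(1.28)²/(0.16−0.11)² = 64.3.
At s = 64.3: P(θ<0.16) ≈ 0.893. Adjusting to match 0.9 gives s ≈ 68.93.
So α = 0.11·68.93 ≈ 7.58, β = 0.89·68.93 ≈ 61.35.

α ≈ 7.58, β ≈ 61.35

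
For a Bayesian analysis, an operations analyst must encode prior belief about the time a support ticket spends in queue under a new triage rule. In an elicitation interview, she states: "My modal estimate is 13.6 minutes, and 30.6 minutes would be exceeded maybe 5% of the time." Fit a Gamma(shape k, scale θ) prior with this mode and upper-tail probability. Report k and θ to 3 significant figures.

Gamma(k,θ) with k>1 has mode (k−1)θ, so θ = 13.6/(k−1).
Need P(X < 30.6) = 0.95 with θ tied to k this way. Start at k = 2, θ = 13.6: P(X<30.6) ≈ 0.657.
Too low — raise k to concentrate. Iterating converges to k ≈ 5.18.
Then θ = 13.6/(5.18−1) ≈ 3.26.

k ≈ 5.18, θ ≈ 3.26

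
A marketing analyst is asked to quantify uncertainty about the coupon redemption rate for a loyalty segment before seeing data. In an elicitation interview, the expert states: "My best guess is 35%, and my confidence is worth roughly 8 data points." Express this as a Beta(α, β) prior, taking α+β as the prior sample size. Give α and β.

α = 2.8, β = 5.2

Under the effective-sample-size interpretation, Beta(α, β) has prior mean α/(α+β) and prior sample size α+β.
So α+β = 8 and α/(α+β) = 0.35, giving α = 0.35·8 = 2.8 and β = 8 − 2.8 = 5.2.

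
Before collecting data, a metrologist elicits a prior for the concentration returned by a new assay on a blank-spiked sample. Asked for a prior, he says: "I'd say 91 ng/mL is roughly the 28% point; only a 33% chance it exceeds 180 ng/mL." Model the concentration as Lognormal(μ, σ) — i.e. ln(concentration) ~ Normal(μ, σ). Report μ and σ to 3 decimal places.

If T ~ Lognormal(μ,σ) then ln T ~ Normal(μ,σ), so the p-quantile of ln T is μ + z_p·σ.
ln(91) = 4.511 and ln(180) = 5.193; z_{0.28} = -0.5828, z_{0.67} = 0.4399.
σ = (5.193 − 4.511)/(0.4399 − (-0.5828)) = 0.667.
μ = 4.511 − (-0.5828)·0.667 = 4.900.

μ ≈ 4.900, σ ≈ 0.667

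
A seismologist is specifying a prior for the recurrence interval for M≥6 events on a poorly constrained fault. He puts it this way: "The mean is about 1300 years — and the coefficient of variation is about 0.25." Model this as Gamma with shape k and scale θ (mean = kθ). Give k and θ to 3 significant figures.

For Gamma(k, scale θ): mean = kθ, variance = kθ², so CV = 1/√k.
CV = 0.25, hence k = 1/CV² = 16.
Then θ = mean/k = 1300/16 = 81.2.

k ≈ 16, θ ≈ 81.2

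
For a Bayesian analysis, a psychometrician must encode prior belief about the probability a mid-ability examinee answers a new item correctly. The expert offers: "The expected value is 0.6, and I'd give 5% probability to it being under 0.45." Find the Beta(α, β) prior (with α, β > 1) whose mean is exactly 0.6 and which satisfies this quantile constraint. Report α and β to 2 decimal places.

α ≈ 17.70, β ≈ 11.80

With mean 0.6 fixed, write α = 0.6s, β = 0.4s where s = α+β.
Need P(θ < 0.45) = 0.05 under Beta(0.6s, 0.4s). Normal approximation: (q−m)/√(m(1−m)/s) ≈ z_{0.05} = -1.64, so s ≈ 0.6·0.4·(-1.64)²/(0.45−0.6)² = 28.9.
At s = 28.9: P(θ<0.45) ≈ 0.052. Adjusting to match 0.05 gives s ≈ 29.51.
So α = 0.6·29.51 ≈ 17.70, β = 0.4·29.51 ≈ 11.80.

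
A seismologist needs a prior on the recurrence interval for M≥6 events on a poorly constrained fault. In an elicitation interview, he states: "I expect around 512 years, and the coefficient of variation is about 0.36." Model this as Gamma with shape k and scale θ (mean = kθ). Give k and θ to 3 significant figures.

For Gamma(k, scale θ): mean = kθ, variance = kθ², so CV = 1/√k.
CV = 0.36, hence k = 1/CV² = 7.72.
Then θ = mean/k = 512/7.72 = 66.4.

k ≈ 7.72, θ ≈ 66.4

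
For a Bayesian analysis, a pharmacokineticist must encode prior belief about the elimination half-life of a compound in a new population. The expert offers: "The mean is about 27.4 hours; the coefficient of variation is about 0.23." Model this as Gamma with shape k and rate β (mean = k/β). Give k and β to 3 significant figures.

k ≈ 18.9, β ≈ 0.69

For Gamma(k, rate β): mean = k/β, variance = k/β², so CV = 1/√k.
CV = 0.23, hence k = 1/CV² = 18.9.
Then β = k/mean = 18.9/27.4 = 0.69.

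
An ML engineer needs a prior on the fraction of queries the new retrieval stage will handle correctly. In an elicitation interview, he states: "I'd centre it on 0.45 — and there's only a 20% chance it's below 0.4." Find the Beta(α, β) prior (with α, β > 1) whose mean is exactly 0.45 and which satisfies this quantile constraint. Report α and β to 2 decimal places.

α ≈ 31.79, β ≈ 38.85

With mean 0.45 fixed, write α = 0.45s, β = 0.55s where s = α+β.
Need P(θ < 0.4) = 0.2 under Beta(0.45s, 0.55s). Normal approximation: (q−m)/√(m(1−m)/s) ≈ z_{0.2} = -0.842, so s ≈ 0.45·0.55·(-0.842)²/(0.4−0.45)² = 70.1.
At s = 70.1: P(θ<0.4) ≈ 0.201. Adjusting to match 0.2 gives s ≈ 70.63.
So α = 0.45·70.63 ≈ 31.79, β = 0.55·70.63 ≈ 38.85.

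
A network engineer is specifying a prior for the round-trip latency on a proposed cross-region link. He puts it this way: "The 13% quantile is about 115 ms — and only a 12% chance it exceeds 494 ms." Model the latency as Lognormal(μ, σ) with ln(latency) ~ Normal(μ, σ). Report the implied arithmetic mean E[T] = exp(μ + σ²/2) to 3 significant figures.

E[T] ≈ 287 ms

If T ~ Lognormal(μ,σ) then ln T ~ Normal(μ,σ), so the p-quantile of ln T is μ + z_p·σ.
ln(115) = 4.745 and ln(494) = 6.203; z_{0.13} = -1.126, z_{0.88} = 1.175.
σ = (6.203 − 4.745)/(1.175 − (-1.126)) = 0.633.
μ = 4.745 − (-1.126)·0.633 = 5.458.
E[T] = exp(μ + σ²/2) = exp(5.458 + 0.2006) = 287 ms.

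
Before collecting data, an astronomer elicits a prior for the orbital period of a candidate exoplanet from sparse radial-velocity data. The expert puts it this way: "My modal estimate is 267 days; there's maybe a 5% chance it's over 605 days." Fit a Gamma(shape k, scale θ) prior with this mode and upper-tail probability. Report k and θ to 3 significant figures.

Gamma(k,θ) with k>1 has mode (k−1)θ, so θ = 267/(k−1).
Need P(X < 605) = 0.95 with θ tied to k this way. Start at k = 2, θ = 267: P(X<605) ≈ 0.661.
Too low — raise k to concentrate. Iterating converges to k ≈ 5.1.
Then θ = 267/(5.1−1) ≈ 65.1.

k ≈ 5.1, θ ≈ 65.1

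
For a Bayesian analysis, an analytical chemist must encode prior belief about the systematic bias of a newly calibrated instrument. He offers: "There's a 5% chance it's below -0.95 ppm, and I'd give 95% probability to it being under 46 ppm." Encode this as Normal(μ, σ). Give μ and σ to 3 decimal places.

For Normal(μ,σ), the p-quantile is μ + z_p·σ. Here z_{0.05} = -1.645, z_{0.95} = 1.645.
So -0.95 = μ − 1.645σ and 46 = μ + 1.645σ.
Subtracting: σ = (46 − -0.95)/(1.645 − (-1.645)) = 14.272.
Then μ = -0.95 − (-1.645)·14.272 = 22.525.

μ = 22.525, σ = 14.272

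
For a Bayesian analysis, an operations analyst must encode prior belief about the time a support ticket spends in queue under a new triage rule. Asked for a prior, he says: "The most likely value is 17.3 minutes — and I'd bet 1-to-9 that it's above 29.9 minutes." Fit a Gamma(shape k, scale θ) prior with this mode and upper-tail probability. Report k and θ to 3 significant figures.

k ≈ 7.34, θ ≈ 2.73

Gamma(k,θ) with k>1 has mode (k−1)θ, so θ = 17.3/(k−1).
Need P(X < 29.9) = 0.9 with θ tied to k this way. Start at k = 2, θ = 17.3: P(X<29.9) ≈ 0.515.
Too low — raise k to concentrate. Iterating converges to k ≈ 7.34.
Then θ = 17.3/(7.34−1) ≈ 2.73.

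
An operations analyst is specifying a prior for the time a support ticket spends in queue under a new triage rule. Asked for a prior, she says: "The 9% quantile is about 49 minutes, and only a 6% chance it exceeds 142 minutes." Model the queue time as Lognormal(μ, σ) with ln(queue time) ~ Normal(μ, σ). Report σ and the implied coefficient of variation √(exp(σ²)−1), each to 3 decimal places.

If T ~ Lognormal(μ,σ) then ln T ~ Normal(μ,σ), so the p-quantile of ln T is μ + z_p·σ.
ln(49) = 3.892 and ln(142) = 4.956; z_{0.09} = -1.341, z_{0.94} = 1.555.
σ = (4.956 − 3.892)/(1.555 − (-1.341)) = 0.367.
μ = 3.892 − (-1.341)·0.367 = 4.385.
CV = √(exp(σ²)−1) = √(exp(0.1350)−1) = 0.380.

σ ≈ 0.367, CV ≈ 0.380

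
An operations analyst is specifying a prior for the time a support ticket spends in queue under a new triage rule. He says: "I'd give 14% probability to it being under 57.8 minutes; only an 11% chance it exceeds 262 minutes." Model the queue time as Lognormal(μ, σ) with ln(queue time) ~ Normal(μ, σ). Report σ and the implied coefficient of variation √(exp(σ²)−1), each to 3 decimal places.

σ ≈ 0.655, CV ≈ 0.732

If T ~ Lognormal(μ,σ) then ln T ~ Normal(μ,σ), so the p-quantile of ln T is μ + z_p·σ.
ln(57.8) = 4.057 and ln(262) = 5.568; z_{0.14} = -1.08, z_{0.89} = 1.227.
σ = (5.568 − 4.057)/(1.227 − (-1.08)) = 0.655.
μ = 4.057 − (-1.08)·0.655 = 4.765.
CV = √(exp(σ²)−1) = √(exp(0.4292)−1) = 0.732.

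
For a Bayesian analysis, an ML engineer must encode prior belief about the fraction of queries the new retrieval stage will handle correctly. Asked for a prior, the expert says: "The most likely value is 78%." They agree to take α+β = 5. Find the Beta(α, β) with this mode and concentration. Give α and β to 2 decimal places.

For α,β > 1 the Beta mode is (α−1)/(α+β−2). With α+β = 5, the mode is (α−1)/3.
Set (α−1)/3 = 0.78 → α = 1 + 0.78·3 = 3.34.
β = 5 − α = 1.66.

α = 3.34, β = 1.66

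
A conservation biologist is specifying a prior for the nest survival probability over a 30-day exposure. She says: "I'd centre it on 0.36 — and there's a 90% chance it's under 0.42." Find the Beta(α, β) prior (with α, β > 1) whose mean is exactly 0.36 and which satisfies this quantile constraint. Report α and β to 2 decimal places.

With mean 0.36 fixed, write α = 0.36s, β = 0.64s where s = α+β.
Need P(θ < 0.42) = 0.9 under Beta(0.36s, 0.64s). Normal approximation: (q−m)/√(m(1−m)/s) ≈ z_{0.9} = 1.28, so s ≈ 0.36·0.64·(1.28)²/(0.42−0.36)² = 105.1.
At s = 105.1: P(θ<0.42) ≈ 0.898. Adjusting to match 0.9 gives s ≈ 106.71.
So α = 0.36·106.71 ≈ 38.42, β = 0.64·106.71 ≈ 68.29.

α ≈ 38.42, β ≈ 68.29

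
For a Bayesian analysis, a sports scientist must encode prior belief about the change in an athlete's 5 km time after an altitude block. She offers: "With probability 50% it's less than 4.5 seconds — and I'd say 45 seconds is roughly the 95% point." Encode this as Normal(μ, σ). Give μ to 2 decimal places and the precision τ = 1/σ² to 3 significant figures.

μ = 4.50, τ = 0.00165

For Normal(μ,σ), the p-quantile is μ + z_p·σ. Here z_{0.5} = 0, z_{0.95} = 1.645.
So 4.5 = μ + 0σ and 45 = μ + 1.645σ.
Subtracting: σ = (45 − 4.5)/(1.645 − (0)) = 24.62.
Then μ = 4.5 − (0)·24.62 = 4.50.
Precision τ = 1/σ² = 1/24.62² = 0.00165.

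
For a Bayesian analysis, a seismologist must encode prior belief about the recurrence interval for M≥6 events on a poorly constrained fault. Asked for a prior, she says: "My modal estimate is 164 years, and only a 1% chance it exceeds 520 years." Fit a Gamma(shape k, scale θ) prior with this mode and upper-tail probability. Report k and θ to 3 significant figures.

k ≈ 4.34, θ ≈ 49.2

Gamma(k,θ) with k>1 has mode (k−1)θ, so θ = 164/(k−1).
Need P(X < 520) = 0.99 with θ tied to k this way. Start at k = 2, θ = 164: P(X<520) ≈ 0.825.
Too low — raise k to concentrate. Iterating converges to k ≈ 4.34.
Then θ = 164/(4.34−1) ≈ 49.2.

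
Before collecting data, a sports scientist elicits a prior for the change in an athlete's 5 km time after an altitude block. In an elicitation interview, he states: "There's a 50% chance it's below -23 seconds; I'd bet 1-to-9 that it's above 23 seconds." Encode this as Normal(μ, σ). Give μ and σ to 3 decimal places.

μ = -23.000, σ = 35.894

The p-quantile of Normal(μ,σ) is μ + z_p·σ, with z_{0.5} = 0 and z_{0.9} = 1.282.
Eliminate σ: μ = (z₂·x₁ − z₁·x₂)/(z₂ − z₁) = (1.282·-23 − (0)·23)/1.282 = -23.000.
Then σ = (x₂ − x₁)/(z₂ − z₁) = (23 − -23)/1.282 = 35.894.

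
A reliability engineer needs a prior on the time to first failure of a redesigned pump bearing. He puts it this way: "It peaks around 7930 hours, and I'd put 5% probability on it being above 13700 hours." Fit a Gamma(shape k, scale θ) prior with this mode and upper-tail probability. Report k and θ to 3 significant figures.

k ≈ 10.3, θ ≈ 849

Gamma(k,θ) with k>1 has mode (k−1)θ, so θ = 7930/(k−1).
Need P(X < 13700) = 0.95 with θ tied to k this way. Start at k = 2, θ = 7930: P(X<13700) ≈ 0.515.
Too low — raise k to concentrate. Iterating converges to k ≈ 10.3.
Then θ = 7930/(10.3−1) ≈ 849.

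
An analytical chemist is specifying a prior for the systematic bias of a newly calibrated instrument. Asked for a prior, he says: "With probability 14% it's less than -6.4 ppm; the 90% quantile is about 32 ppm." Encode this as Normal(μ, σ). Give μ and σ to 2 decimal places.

μ = 11.16, σ = 16.26

For Normal(μ,σ), the p-quantile is μ + z_p·σ. Here z_{0.14} = -1.08, z_{0.9} = 1.282.
So -6.4 = μ − 1.08σ and 32 = μ + 1.282σ.
Subtracting: σ = (32 − -6.4)/(1.282 − (-1.08)) = 16.26.
Then μ = -6.4 − (-1.08)·16.26 = 11.16.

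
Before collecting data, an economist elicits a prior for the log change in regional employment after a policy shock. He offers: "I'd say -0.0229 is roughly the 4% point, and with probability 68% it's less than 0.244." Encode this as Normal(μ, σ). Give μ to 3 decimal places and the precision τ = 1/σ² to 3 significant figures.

μ = 0.188, τ = 69.1

For Normal(μ,σ), the p-quantile is μ + z_p·σ. Here z_{0.04} = -1.751, z_{0.68} = 0.4677.
So -0.0229 = μ − 1.751σ and 0.244 = μ + 0.4677σ.
Subtracting: σ = (0.244 − -0.0229)/(0.4677 − (-1.751)) = 0.120.
Then μ = -0.0229 − (-1.751)·0.120 = 0.188.
Precision τ = 1/σ² = 1/0.1203² = 69.1.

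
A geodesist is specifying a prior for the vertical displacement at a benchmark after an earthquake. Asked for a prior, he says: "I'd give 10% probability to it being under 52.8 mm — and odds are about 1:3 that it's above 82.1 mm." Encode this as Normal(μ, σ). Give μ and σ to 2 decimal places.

For Normal(μ,σ), the p-quantile is μ + z_p·σ. Here z_{0.1} = -1.282, z_{0.75} = 0.6745.
So 52.8 = μ − 1.282σ and 82.1 = μ + 0.6745σ.
Subtracting: σ = (82.1 − 52.8)/(0.6745 − (-1.282)) = 14.98.
Then μ = 52.8 − (-1.282)·14.98 = 72.00.

μ = 72.00, σ = 14.98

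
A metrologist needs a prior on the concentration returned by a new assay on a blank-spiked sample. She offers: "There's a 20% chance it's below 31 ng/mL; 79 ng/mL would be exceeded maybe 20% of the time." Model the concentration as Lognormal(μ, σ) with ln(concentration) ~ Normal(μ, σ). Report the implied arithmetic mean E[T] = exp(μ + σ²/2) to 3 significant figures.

E[T] ≈ 57.8 ng/mL

If T ~ Lognormal(μ,σ) then ln T ~ Normal(μ,σ), so the p-quantile of ln T is μ + z_p·σ.
ln(31) = 3.434 and ln(79) = 4.369; z_{0.2} = -0.8416, z_{0.8} = 0.8416.
σ = (4.369 − 3.434)/(0.8416 − (-0.8416)) = 0.556.
μ = 3.434 − (-0.8416)·0.556 = 3.902.
E[T] = exp(μ + σ²/2) = exp(3.902 + 0.1544) = 57.8 ng/mL.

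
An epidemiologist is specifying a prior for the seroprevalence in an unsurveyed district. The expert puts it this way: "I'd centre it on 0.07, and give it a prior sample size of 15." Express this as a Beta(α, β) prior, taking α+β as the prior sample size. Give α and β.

Under the effective-sample-size interpretation, Beta(α, β) has prior mean α/(α+β) and prior sample size α+β.
So α+β = 15 and α/(α+β) = 0.07, giving α = 0.07·15 = 1.05 and β = 15 − 1.05 = 13.95.

α = 1.05, β = 13.95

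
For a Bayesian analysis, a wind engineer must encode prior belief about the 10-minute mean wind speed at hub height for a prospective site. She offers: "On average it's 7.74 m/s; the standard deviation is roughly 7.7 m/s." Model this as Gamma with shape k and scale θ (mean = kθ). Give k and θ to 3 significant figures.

For Gamma(k, scale θ): mean = kθ, variance = kθ², so CV = 1/√k.
CV = SD/mean = 7.7/7.74 = 0.9948, hence k = 1/CV² = 1.01.
Then θ = mean/k = 7.74/1.01 = 7.66.

k ≈ 1.01, θ ≈ 7.66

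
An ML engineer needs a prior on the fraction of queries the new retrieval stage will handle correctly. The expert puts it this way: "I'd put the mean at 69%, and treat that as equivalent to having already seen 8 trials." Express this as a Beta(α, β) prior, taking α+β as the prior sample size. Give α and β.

α = 5.52, β = 2.48

Under the effective-sample-size interpretation, Beta(α, β) has prior mean α/(α+β) and prior sample size α+β.
So α+β = 8 and α/(α+β) = 0.69, giving α = 0.69·8 = 5.52 and β = 8 − 5.52 = 2.48.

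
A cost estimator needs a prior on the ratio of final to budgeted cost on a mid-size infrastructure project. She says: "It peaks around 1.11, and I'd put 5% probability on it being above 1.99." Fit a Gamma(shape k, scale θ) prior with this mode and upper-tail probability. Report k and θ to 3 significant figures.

k ≈ 9.18, θ ≈ 0.136

Gamma(k,θ) with k>1 has mode (k−1)θ, so θ = 1.11/(k−1).
Need P(X < 1.99) = 0.95 with θ tied to k this way. Start at k = 2, θ = 1.11: P(X<1.99) ≈ 0.535.
Too low — raise k to concentrate. Iterating converges to k ≈ 9.18.
Then θ = 1.11/(9.18−1) ≈ 0.136.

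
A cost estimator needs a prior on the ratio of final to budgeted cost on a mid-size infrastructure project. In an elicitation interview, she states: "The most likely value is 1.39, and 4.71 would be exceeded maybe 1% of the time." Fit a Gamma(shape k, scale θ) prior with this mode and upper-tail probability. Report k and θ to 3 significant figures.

Gamma(k,θ) with k>1 has mode (k−1)θ, so θ = 1.39/(k−1).
Need P(X < 4.71) = 0.99 with θ tied to k this way. Start at k = 2, θ = 1.39: P(X<4.71) ≈ 0.852.
Too low — raise k to concentrate. Iterating converges to k ≈ 3.93.
Then θ = 1.39/(3.93−1) ≈ 0.474.

k ≈ 3.93, θ ≈ 0.474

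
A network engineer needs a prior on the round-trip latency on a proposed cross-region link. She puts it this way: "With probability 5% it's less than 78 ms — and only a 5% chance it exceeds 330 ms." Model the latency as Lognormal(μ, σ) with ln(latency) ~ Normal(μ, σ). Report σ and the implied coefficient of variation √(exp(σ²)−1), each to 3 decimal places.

If T ~ Lognormal(μ,σ) then ln T ~ Normal(μ,σ), so the p-quantile of ln T is μ + z_p·σ.
ln(78) = 4.357 and ln(330) = 5.799; z_{0.05} = -1.645, z_{0.95} = 1.645.
σ = (5.799 − 4.357)/(1.645 − (-1.645)) = 0.438.
μ = 4.357 − (-1.645)·0.438 = 5.078.
CV = √(exp(σ²)−1) = √(exp(0.1922)−1) = 0.460.

σ ≈ 0.438, CV ≈ 0.460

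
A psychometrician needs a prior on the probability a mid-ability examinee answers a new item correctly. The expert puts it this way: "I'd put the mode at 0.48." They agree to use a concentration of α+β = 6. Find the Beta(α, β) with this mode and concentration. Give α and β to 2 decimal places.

α = 2.92, β = 3.08

For α,β > 1 the Beta mode is (α−1)/(α+β−2). With α+β = 6, the mode is (α−1)/4.
Set (α−1)/4 = 0.48 → α = 1 + 0.48·4 = 2.92.
β = 6 − α = 3.08.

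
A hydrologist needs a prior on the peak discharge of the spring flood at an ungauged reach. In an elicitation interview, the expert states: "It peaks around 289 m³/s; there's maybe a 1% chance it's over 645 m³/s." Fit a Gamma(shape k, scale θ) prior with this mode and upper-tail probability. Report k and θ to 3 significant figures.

Gamma(k,θ) with k>1 has mode (k−1)θ, so θ = 289/(k−1).
Need P(X < 645) = 0.99 with θ tied to k this way. Start at k = 2, θ = 289: P(X<645) ≈ 0.653.
Too low — raise k to concentrate. Iterating converges to k ≈ 8.46.
Then θ = 289/(8.46−1) ≈ 38.7.

k ≈ 8.46, θ ≈ 38.7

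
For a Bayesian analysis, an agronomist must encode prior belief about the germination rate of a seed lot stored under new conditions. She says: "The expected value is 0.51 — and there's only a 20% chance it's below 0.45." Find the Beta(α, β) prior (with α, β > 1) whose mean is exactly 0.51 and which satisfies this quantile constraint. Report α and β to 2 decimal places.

With mean 0.51 fixed, write α = 0.51s, β = 0.49s where s = α+β.
Need P(θ < 0.45) = 0.2 under Beta(0.51s, 0.49s). Normal approximation: (q−m)/√(m(1−m)/s) ≈ z_{0.2} = -0.842, so s ≈ 0.51·0.49·(-0.842)²/(0.45−0.51)² = 49.2.
At s = 49.2: P(θ<0.45) ≈ 0.200. Adjusting to match 0.2 gives s ≈ 49.25.
So α = 0.51·49.25 ≈ 25.12, β = 0.49·49.25 ≈ 24.13.

α ≈ 25.12, β ≈ 24.13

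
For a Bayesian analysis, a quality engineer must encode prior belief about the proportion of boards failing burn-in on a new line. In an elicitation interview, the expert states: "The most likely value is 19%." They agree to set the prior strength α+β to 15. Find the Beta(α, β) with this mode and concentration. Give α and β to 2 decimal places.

For α,β > 1 the Beta mode is (α−1)/(α+β−2). With α+β = 15, the mode is (α−1)/13.
Set (α−1)/13 = 0.19 → α = 1 + 0.19·13 = 3.47.
β = 15 − α = 11.53.

α = 3.47, β = 11.53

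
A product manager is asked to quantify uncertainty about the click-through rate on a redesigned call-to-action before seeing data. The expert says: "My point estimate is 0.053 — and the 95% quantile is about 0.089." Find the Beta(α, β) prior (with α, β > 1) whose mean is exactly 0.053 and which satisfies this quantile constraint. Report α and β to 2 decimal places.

With mean 0.053 fixed, write α = 0.053s, β = 0.947s where s = α+β.
Need P(θ < 0.089) = 0.95 under Beta(0.053s, 0.947s). Normal approximation: (q−m)/√(m(1−m)/s) ≈ z_{0.95} = 1.64, so s ≈ 0.053·0.947·(1.64)²/(0.089−0.053)² = 104.8.
At s = 104.8: P(θ<0.089) ≈ 0.935. Adjusting to match 0.95 gives s ≈ 127.64.
So α = 0.053·127.64 ≈ 6.76, β = 0.947·127.64 ≈ 120.87.

α ≈ 6.76, β ≈ 120.87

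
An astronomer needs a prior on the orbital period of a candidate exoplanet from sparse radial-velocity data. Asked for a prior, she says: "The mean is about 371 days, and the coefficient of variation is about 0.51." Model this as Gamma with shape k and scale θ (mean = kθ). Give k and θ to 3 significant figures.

k ≈ 3.84, θ ≈ 96.5

For Gamma(k, scale θ): mean = kθ, variance = kθ², so CV = 1/√k.
CV = 0.51, hence k = 1/CV² = 3.84.
Then θ = mean/k = 371/3.84 = 96.5.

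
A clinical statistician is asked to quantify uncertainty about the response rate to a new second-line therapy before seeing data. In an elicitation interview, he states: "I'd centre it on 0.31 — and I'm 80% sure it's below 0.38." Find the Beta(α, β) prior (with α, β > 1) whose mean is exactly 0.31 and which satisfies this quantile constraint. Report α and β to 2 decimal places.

α ≈ 9.24, β ≈ 20.56

With mean 0.31 fixed, write α = 0.31s, β = 0.69s where s = α+β.
Need P(θ < 0.38) = 0.8 under Beta(0.31s, 0.69s). Normal approximation: (q−m)/√(m(1−m)/s) ≈ z_{0.8} = 0.842, so s ≈ 0.31·0.69·(0.842)²/(0.38−0.31)² = 30.9.
At s = 30.9: P(θ<0.38) ≈ 0.804. Adjusting to match 0.8 gives s ≈ 29.80.
So α = 0.31·29.80 ≈ 9.24, β = 0.69·29.80 ≈ 20.56.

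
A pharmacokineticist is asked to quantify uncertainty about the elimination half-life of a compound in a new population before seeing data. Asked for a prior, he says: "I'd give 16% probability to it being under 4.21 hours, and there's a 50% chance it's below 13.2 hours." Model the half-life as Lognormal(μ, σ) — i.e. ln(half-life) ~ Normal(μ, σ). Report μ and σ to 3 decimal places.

If T ~ Lognormal(μ,σ) then ln T ~ Normal(μ,σ), so the p-quantile of ln T is μ + z_p·σ.
ln(4.21) = 1.437 and ln(13.2) = 2.58; z_{0.16} = -0.9945, z_{0.5} = 0.
σ = (2.58 − 1.437)/(0 − (-0.9945)) = 1.149.
μ = 1.437 − (-0.9945)·1.149 = 2.580.

μ ≈ 2.580, σ ≈ 1.149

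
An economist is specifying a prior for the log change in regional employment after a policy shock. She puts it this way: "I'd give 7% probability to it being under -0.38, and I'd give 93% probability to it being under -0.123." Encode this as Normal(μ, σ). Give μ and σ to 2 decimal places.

The p-quantile of Normal(μ,σ) is μ + z_p·σ, with z_{0.07} = -1.476 and z_{0.93} = 1.476.
Eliminate σ: μ = (z₂·x₁ − z₁·x₂)/(z₂ − z₁) = (1.476·-0.38 − (-1.476)·-0.123)/2.952 = -0.25.
Then σ = (x₂ − x₁)/(z₂ − z₁) = (-0.123 − -0.38)/2.952 = 0.09.

μ = -0.25, σ = 0.09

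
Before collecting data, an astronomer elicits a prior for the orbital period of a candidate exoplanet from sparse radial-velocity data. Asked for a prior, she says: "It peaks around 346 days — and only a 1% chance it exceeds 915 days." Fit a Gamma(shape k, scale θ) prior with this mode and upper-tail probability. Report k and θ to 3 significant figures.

Gamma(k,θ) with k>1 has mode (k−1)θ, so θ = 346/(k−1).
Need P(X < 915) = 0.99 with θ tied to k this way. Start at k = 2, θ = 346: P(X<915) ≈ 0.741.
Too low — raise k to concentrate. Iterating converges to k ≈ 5.9.
Then θ = 346/(5.9−1) ≈ 70.6.

k ≈ 5.9, θ ≈ 70.6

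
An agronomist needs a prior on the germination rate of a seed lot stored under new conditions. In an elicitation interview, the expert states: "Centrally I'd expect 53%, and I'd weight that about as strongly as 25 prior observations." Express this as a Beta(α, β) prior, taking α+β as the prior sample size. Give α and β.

Under the effective-sample-size interpretation, Beta(α, β) has prior mean α/(α+β) and prior sample size α+β.
So α+β = 25 and α/(α+β) = 0.53, giving α = 0.53·25 = 13.25 and β = 25 − 13.25 = 11.75.

α = 13.25, β = 11.75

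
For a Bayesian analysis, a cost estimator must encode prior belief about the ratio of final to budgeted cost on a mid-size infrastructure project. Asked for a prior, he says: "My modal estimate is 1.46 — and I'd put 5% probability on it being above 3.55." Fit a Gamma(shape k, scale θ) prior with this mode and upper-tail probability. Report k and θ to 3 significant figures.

Gamma(k,θ) with k>1 has mode (k−1)θ, so θ = 1.46/(k−1).
Need P(X < 3.55) = 0.95 with θ tied to k this way. Start at k = 2, θ = 1.46: P(X<3.55) ≈ 0.698.
Too low — raise k to concentrate. Iterating converges to k ≈ 4.45.
Then θ = 1.46/(4.45−1) ≈ 0.423.

k ≈ 4.45, θ ≈ 0.423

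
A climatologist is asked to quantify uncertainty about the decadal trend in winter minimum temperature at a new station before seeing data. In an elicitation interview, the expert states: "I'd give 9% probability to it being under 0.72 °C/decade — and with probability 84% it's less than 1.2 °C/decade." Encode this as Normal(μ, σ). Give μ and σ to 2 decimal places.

For Normal(μ,σ), the p-quantile is μ + z_p·σ. Here z_{0.09} = -1.341, z_{0.84} = 0.9945.
So 0.72 = μ − 1.341σ and 1.2 = μ + 0.9945σ.
Subtracting: σ = (1.2 − 0.72)/(0.9945 − (-1.341)) = 0.21.
Then μ = 0.72 − (-1.341)·0.21 = 1.00.

μ = 1.00, σ = 0.21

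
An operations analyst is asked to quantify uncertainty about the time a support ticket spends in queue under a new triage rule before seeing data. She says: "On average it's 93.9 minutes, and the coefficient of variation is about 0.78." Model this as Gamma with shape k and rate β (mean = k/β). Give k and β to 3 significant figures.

For Gamma(k, rate β): mean = k/β, variance = k/β², so CV = 1/√k.
CV = 0.78, hence k = 1/CV² = 1.64.
Then β = k/mean = 1.64/93.9 = 0.0175.

k ≈ 1.64, β ≈ 0.0175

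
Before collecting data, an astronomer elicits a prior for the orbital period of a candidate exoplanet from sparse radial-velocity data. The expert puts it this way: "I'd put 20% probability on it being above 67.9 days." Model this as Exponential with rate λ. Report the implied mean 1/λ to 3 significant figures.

P(T > 67.9) = e^(−λ·67.9) = 0.2, so λ = −ln(0.2)/67.9 = 0.0237.
Mean = 1/λ = 42.2 days.

mean ≈ 42.2 days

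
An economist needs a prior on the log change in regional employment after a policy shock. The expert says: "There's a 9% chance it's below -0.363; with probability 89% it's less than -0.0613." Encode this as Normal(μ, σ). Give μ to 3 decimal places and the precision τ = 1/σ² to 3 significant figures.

The p-quantile of Normal(μ,σ) is μ + z_p·σ, with z_{0.09} = -1.341 and z_{0.89} = 1.227.
Eliminate σ: μ = (z₂·x₁ − z₁·x₂)/(z₂ − z₁) = (1.227·-0.363 − (-1.341)·-0.0613)/2.567 = -0.205.
Then σ = (x₂ − x₁)/(z₂ − z₁) = (-0.0613 − -0.363)/2.567 = 0.118.
Precision τ = 1/σ² = 1/0.1175² = 72.4.

μ = -0.205, τ = 72.4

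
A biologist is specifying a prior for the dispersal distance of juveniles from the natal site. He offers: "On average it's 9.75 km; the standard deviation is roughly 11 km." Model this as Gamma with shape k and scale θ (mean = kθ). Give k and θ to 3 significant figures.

For Gamma(k, scale θ): mean = kθ, variance = kθ², so CV = 1/√k.
CV = SD/mean = 11/9.75 = 1.128, hence k = 1/CV² = 0.786.
Then θ = mean/k = 9.75/0.786 = 12.4.

k ≈ 0.786, θ ≈ 12.4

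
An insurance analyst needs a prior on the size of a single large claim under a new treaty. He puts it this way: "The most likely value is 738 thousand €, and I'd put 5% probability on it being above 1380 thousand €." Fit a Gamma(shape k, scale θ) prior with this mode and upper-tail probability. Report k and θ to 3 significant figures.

Gamma(k,θ) with k>1 has mode (k−1)θ, so θ = 738/(k−1).
Need P(X < 1380) = 0.95 with θ tied to k this way. Start at k = 2, θ = 738: P(X<1380) ≈ 0.558.
Too low — raise k to concentrate. Iterating converges to k ≈ 8.1.
Then θ = 738/(8.1−1) ≈ 104.

k ≈ 8.1, θ ≈ 104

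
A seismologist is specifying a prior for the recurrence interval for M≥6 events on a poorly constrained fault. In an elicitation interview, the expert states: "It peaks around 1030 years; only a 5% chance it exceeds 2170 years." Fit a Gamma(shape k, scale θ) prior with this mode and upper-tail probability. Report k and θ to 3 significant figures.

k ≈ 5.97, θ ≈ 207

Gamma(k,θ) with k>1 has mode (k−1)θ, so θ = 1030/(k−1).
Need P(X < 2170) = 0.95 with θ tied to k this way. Start at k = 2, θ = 1030: P(X<2170) ≈ 0.622.
Too low — raise k to concentrate. Iterating converges to k ≈ 5.97.
Then θ = 1030/(5.97−1) ≈ 207.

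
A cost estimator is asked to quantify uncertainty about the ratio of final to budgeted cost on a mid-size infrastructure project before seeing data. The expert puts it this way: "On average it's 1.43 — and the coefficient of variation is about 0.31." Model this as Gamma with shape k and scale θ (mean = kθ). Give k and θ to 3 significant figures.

k ≈ 10.4, θ ≈ 0.137

For Gamma(k, scale θ): mean = kθ, variance = kθ², so CV = 1/√k.
CV = 0.31, hence k = 1/CV² = 10.4.
Then θ = mean/k = 1.43/10.4 = 0.137.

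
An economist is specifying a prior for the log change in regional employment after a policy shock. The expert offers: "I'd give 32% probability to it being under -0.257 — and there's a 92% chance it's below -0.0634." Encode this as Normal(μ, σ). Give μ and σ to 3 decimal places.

The p-quantile of Normal(μ,σ) is μ + z_p·σ, with z_{0.32} = -0.4677 and z_{0.92} = 1.405.
Eliminate σ: μ = (z₂·x₁ − z₁·x₂)/(z₂ − z₁) = (1.405·-0.257 − (-0.4677)·-0.0634)/1.873 = -0.209.
Then σ = (x₂ − x₁)/(z₂ − z₁) = (-0.0634 − -0.257)/1.873 = 0.103.

μ = -0.209, σ = 0.103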